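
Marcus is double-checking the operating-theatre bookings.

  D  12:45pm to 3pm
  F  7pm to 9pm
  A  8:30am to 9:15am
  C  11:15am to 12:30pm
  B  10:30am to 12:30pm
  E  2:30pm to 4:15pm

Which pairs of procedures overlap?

B & C, D & E

Sorted by start: A, B, C, D, E, F.
B starts after A ends, so A has no further overlaps.
C starts before B ends → B and C overlap.
D starts after B ends, so B has no further overlaps.
D starts after C ends, so C has no further overlaps.
E starts before D ends → D and E overlap.
F starts after D ends.
F starts after E ends.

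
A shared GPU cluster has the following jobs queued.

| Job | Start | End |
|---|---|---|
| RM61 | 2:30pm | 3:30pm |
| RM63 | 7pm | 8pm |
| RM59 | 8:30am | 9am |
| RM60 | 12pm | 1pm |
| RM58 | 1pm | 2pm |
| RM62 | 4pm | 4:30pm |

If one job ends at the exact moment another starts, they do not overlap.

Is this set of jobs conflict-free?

Sorted by start: RM59, RM60, RM58, RM61, RM62, RM63.
RM60 starts after RM59 ends — done with RM59.
RM58 starts exactly when RM60 ends (back-to-back, no overlap) — done with RM60.
RM61 starts after RM58 ends — done with RM58.
RM62 starts after RM61 ends — done with RM61.
RM63 starts after RM62 ends.
Every pair is clear; the schedule has no overlaps.

Yes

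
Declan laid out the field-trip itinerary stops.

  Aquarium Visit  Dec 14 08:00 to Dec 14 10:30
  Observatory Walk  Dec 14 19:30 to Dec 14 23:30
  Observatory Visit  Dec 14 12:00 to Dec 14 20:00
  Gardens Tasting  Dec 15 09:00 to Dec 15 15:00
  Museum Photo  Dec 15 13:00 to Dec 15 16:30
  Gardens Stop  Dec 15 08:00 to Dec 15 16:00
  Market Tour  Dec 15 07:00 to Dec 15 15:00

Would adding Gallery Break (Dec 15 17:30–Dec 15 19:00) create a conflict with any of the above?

Aquarium Visit: ends Dec 14 10:30 at or before Gallery Break starts Dec 15 17:30 → clear.
Observatory Visit: ends Dec 14 20:00 at or before Gallery Break starts Dec 15 17:30 → clear.
Observatory Walk: ends Dec 14 23:30 at or before Gallery Break starts Dec 15 17:30 → clear.
Market Tour: ends Dec 15 15:00 at or before Gallery Break starts Dec 15 17:30 → clear.
Gardens Stop: ends Dec 15 16:00 at or before Gallery Break starts Dec 15 17:30 → clear.
Gardens Tasting: ends Dec 15 15:00 at or before Gallery Break starts Dec 15 17:30 → clear.
Museum Photo: ends Dec 15 16:30 at or before Gallery Break starts Dec 15 17:30 → clear.

No — it doesn't clash with anything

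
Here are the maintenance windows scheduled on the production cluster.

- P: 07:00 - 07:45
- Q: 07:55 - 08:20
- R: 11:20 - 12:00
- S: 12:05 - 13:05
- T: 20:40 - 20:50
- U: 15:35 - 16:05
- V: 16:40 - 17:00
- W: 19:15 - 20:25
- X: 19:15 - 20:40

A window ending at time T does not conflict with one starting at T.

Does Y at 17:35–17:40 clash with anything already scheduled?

No — it doesn't clash with anything

P: ends 07:45 at or before Y starts 17:35 → clear.
Q: ends 08:20 at or before Y starts 17:35 → clear.
R: ends 12:00 at or before Y starts 17:35 → clear.
S: ends 13:05 at or before Y starts 17:35 → clear.
U: ends 16:05 at or before Y starts 17:35 → clear.
V: ends 17:00 at or before Y starts 17:35 → clear.
W: starts 19:15 at or after Y ends 17:40 → clear.
X: starts 19:15 at or after Y ends 17:40 → clear.
T: starts 20:40 at or after Y ends 17:40 → clear.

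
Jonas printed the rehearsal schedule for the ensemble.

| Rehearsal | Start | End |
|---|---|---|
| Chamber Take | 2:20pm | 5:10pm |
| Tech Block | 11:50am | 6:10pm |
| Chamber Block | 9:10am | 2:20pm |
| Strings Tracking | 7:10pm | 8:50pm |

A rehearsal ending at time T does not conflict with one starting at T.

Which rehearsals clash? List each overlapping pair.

Check each pair: they overlap iff neither finishes before the other starts.
Sorted by start: Chamber Block, Tech Block, Chamber Take, Strings Tracking.
Tech Block starts before Chamber Block ends → Chamber Block and Tech Block overlap.
Chamber Take starts exactly when Chamber Block ends (back-to-back, no overlap), so nothing later overlaps Chamber Block either.
Chamber Take starts before Tech Block ends → Tech Block and Chamber Take overlap.
Strings Tracking starts after Tech Block ends.
Strings Tracking starts after Chamber Take ends.

Chamber Block & Tech Block, Chamber Take & Tech Block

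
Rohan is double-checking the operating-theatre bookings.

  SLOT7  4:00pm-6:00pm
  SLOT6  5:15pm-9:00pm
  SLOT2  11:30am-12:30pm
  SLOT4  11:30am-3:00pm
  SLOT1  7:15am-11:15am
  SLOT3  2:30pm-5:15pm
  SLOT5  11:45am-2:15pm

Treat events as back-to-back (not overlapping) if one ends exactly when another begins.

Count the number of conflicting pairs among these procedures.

6

Sorted by start: SLOT1, SLOT2, SLOT4, SLOT5, SLOT3, SLOT7, SLOT6.
SLOT2 starts after SLOT1 ends; SLOT1 is clear from here.
SLOT4 starts before SLOT2 ends → SLOT2 and SLOT4 overlap.
SLOT5 starts before SLOT2 ends → SLOT2 and SLOT5 overlap.
SLOT3 starts after SLOT2 ends; SLOT2 is clear from here.
SLOT5 starts before SLOT4 ends → SLOT4 and SLOT5 overlap.
SLOT3 starts before SLOT4 ends → SLOT4 and SLOT3 overlap.
SLOT7 starts after SLOT4 ends; SLOT4 is clear from here.
SLOT3 starts after SLOT5 ends; SLOT5 is clear from here.
SLOT7 starts before SLOT3 ends → SLOT3 and SLOT7 overlap.
SLOT6 starts exactly when SLOT3 ends (back-to-back, no overlap).
SLOT6 starts before SLOT7 ends → SLOT7 and SLOT6 overlap.
Overlapping pairs: SLOT2 & SLOT4, SLOT2 & SLOT5, SLOT3 & SLOT4, SLOT3 & SLOT7, SLOT4 & SLOT5, SLOT6 & SLOT7 — 6 in total.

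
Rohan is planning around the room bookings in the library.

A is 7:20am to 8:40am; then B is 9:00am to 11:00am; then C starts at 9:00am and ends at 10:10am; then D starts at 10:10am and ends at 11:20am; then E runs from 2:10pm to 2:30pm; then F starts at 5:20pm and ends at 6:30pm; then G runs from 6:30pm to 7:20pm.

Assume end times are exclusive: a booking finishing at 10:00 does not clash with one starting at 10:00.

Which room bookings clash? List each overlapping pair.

B & C, B & D

Sorted by start: A, B, C, D, E, F, G.
B starts after A ends, so A has no further overlaps.
C starts before B ends → B and C overlap.
D starts before B ends → B and D overlap.
E starts after B ends, so B has no further overlaps.
D starts exactly when C ends (back-to-back, no overlap), so C has no further overlaps.
E starts after D ends, so D has no further overlaps.
F starts after E ends, so E has no further overlaps.
G starts exactly when F ends (back-to-back, no overlap).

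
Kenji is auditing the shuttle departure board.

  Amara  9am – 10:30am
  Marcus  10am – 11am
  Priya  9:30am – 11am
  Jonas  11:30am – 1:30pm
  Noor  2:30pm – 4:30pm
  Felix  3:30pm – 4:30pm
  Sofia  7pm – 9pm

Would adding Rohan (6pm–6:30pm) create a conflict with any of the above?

No — it doesn't clash with anything

Amara: ends 10:30am at or before Rohan starts 6pm → clear.
Priya: ends 11am at or before Rohan starts 6pm → clear.
Marcus: ends 11am at or before Rohan starts 6pm → clear.
Jonas: ends 1:30pm at or before Rohan starts 6pm → clear.
Noor: ends 4:30pm at or before Rohan starts 6pm → clear.
Felix: ends 4:30pm at or before Rohan starts 6pm → clear.
Sofia: starts 7pm at or after Rohan ends 6:30pm → clear.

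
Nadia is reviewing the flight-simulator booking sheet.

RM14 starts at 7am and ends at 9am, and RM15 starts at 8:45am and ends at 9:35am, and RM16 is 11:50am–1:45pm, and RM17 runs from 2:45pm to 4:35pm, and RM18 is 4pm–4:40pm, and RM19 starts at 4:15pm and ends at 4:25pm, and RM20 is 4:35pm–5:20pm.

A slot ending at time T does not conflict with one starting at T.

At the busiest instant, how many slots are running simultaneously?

Sweep the timeline, counting +1 at each start and −1 at each end (ends before starts at a tie):
7am start RM14 → 1
8:45am start RM15 → 2
9am end RM14 → 1
9:35am end RM15 → 0
11:50am start RM16 → 1
1:45pm end RM16 → 0
2:45pm start RM17 → 1
4pm start RM18 → 2
4:15pm start RM19 → 3
4:25pm end RM19 → 2
4:35pm end RM17 → 1
4:35pm start RM20 → 2
4:40pm end RM18 → 1
5:20pm end RM20 → 0
Peak is 3, at 4:15pm (RM17, RM18, RM19).

3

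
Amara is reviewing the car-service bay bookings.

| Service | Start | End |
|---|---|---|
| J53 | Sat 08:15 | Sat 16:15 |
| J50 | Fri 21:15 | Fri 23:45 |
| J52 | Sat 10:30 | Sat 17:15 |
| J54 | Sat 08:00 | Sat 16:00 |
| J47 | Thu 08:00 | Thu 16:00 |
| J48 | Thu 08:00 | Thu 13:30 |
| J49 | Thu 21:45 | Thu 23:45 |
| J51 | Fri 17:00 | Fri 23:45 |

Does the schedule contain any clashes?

Yes

Check each pair: they overlap iff neither finishes before the other starts.
Sorted by start: J47, J48, J49, J51, J50, J54, J53, J52.
J48 starts before J47 ends → J47 and J48 overlap.
That's a conflict, so the schedule is not conflict-free.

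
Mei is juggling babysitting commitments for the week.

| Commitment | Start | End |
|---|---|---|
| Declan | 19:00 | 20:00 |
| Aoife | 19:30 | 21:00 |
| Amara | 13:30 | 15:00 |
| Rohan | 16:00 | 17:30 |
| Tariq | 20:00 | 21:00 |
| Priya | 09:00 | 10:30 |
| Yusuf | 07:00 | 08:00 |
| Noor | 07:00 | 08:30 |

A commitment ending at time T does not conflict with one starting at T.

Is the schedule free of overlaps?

Sorted by start: Yusuf, Noor, Priya, Amara, Rohan, Declan, Aoife, Tariq.
Noor starts before Yusuf ends → Yusuf and Noor overlap.
That's a conflict, so the schedule is not conflict-free.

No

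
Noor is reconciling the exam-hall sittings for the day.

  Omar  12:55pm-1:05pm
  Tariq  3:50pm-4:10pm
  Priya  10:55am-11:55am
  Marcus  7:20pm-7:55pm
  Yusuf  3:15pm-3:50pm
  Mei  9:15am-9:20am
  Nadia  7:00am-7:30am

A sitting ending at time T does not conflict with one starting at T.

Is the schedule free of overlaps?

Check each pair: they overlap iff neither finishes before the other starts.
Sorted by start: Nadia, Mei, Priya, Omar, Yusuf, Tariq, Marcus.
Mei starts after Nadia ends; Nadia is clear from here.
Priya starts after Mei ends; Mei is clear from here.
Omar starts after Priya ends; Priya is clear from here.
Yusuf starts after Omar ends; Omar is clear from here.
Tariq starts exactly when Yusuf ends (back-to-back, no overlap); Yusuf is clear from here.
Marcus starts after Tariq ends.
Every pair is clear; the schedule has no overlaps.

Yes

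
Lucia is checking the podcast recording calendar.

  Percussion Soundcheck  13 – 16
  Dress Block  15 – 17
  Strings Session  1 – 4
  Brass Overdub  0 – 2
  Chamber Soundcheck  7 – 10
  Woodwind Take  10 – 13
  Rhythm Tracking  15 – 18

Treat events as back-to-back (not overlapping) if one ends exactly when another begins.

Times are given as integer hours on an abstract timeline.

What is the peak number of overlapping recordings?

Walk through starts and ends in time order (an end at T is processed before a start at T):
0 start Brass Overdub → 1
1 start Strings Session → 2
2 end Brass Overdub → 1
4 end Strings Session → 0
7 start Chamber Soundcheck → 1
10 end Chamber Soundcheck → 0
10 start Woodwind Take → 1
13 end Woodwind Take → 0
13 start Percussion Soundcheck → 1
15 start Dress Block → 2
15 start Rhythm Tracking → 3
16 end Percussion Soundcheck → 2
17 end Dress Block → 1
18 end Rhythm Tracking → 0
Peak is 3, at 15 (Dress Block, Percussion Soundcheck, Rhythm Tracking).

3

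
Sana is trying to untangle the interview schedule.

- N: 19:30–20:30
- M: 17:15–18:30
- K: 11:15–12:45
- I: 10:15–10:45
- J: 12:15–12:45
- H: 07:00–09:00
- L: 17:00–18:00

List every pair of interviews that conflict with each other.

Sorted by start: H, I, K, J, L, M, N.
I starts after H ends — done with H.
K starts after I ends — done with I.
J starts before K ends → K and J overlap.
L starts after K ends — done with K.
L starts after J ends — done with J.
M starts before L ends → L and M overlap.
N starts after L ends.
N starts after M ends.

J & K, L & M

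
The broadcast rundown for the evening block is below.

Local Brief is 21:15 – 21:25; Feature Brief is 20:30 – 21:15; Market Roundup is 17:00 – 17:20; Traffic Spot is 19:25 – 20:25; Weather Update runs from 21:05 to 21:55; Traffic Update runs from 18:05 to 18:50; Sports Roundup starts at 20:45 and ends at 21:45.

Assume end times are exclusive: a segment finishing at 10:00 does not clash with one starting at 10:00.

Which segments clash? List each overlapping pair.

Feature Brief & Sports Roundup, Feature Brief & Weather Update, Local Brief & Sports Roundup, Local Brief & Weather Update, Sports Roundup & Weather Update

Two intervals overlap when each starts before the other ends.
Sorted by start: Market Roundup, Traffic Update, Traffic Spot, Feature Brief, Sports Roundup, Weather Update, Local Brief.
Traffic Update starts after Market Roundup ends, so nothing later overlaps Market Roundup either.
Traffic Spot starts after Traffic Update ends, so nothing later overlaps Traffic Update either.
Feature Brief starts after Traffic Spot ends, so nothing later overlaps Traffic Spot either.
Sports Roundup starts before Feature Brief ends → Feature Brief and Sports Roundup overlap.
Weather Update starts before Feature Brief ends → Feature Brief and Weather Update overlap.
Local Brief starts exactly when Feature Brief ends (back-to-back, no overlap).
Weather Update starts before Sports Roundup ends → Sports Roundup and Weather Update overlap.
Local Brief starts before Sports Roundup ends → Sports Roundup and Local Brief overlap.
Local Brief starts before Weather Update ends → Weather Update and Local Brief overlap.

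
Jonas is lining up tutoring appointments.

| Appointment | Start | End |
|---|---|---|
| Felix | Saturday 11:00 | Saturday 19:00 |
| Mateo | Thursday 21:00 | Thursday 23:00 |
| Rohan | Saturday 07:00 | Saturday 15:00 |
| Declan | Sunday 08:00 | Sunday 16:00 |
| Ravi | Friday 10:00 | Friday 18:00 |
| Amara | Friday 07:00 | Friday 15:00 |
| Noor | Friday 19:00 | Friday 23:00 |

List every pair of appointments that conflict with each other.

Amara & Ravi, Felix & Rohan

Check each pair: they overlap iff neither finishes before the other starts.
Sorted by start: Mateo, Amara, Ravi, Noor, Rohan, Felix, Declan.
Amara starts after Mateo ends, so nothing later overlaps Mateo either.
Ravi starts before Amara ends → Amara and Ravi overlap.
Noor starts after Amara ends, so nothing later overlaps Amara either.
Noor starts after Ravi ends, so nothing later overlaps Ravi either.
Rohan starts after Noor ends, so nothing later overlaps Noor either.
Felix starts before Rohan ends → Rohan and Felix overlap.
Declan starts after Rohan ends.
Declan starts after Felix ends.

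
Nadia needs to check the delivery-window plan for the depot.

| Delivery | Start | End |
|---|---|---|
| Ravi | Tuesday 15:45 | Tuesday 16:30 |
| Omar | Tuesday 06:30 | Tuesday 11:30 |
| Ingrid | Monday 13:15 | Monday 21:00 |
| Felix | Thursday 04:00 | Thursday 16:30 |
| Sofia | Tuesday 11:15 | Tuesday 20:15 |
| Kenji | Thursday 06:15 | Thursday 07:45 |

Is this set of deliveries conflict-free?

Check each pair: they overlap iff neither finishes before the other starts.
Sorted by start: Ingrid, Omar, Sofia, Ravi, Felix, Kenji.
Omar starts after Ingrid ends, so Ingrid has no further overlaps.
Sofia starts before Omar ends → Omar and Sofia overlap.
That's a conflict, so the schedule is not conflict-free.

No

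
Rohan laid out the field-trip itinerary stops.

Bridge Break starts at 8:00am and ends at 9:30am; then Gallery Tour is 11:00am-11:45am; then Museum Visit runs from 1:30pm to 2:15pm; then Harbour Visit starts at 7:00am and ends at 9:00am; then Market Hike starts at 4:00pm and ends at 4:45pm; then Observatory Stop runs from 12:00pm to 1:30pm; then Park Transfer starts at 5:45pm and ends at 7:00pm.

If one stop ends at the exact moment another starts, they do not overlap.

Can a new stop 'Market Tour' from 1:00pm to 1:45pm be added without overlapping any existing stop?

No — it overlaps Museum Visit, Observatory Stop

Harbour Visit: ends 9:00am at or before Market Tour starts 1:00pm → clear.
Bridge Break: ends 9:30am at or before Market Tour starts 1:00pm → clear.
Gallery Tour: ends 11:45am at or before Market Tour starts 1:00pm → clear.
Observatory Stop: starts 12:00pm before Market Tour ends 1:45pm, and ends 1:30pm after Market Tour starts 1:00pm → overlap.
Museum Visit: starts 1:30pm before Market Tour ends 1:45pm, and ends 2:15pm after Market Tour starts 1:00pm → overlap.
Market Hike: starts 4:00pm at or after Market Tour ends 1:45pm → clear.
Park Transfer: starts 5:45pm at or after Market Tour ends 1:45pm → clear.
Market Tour overlaps Observatory Stop, Museum Visit.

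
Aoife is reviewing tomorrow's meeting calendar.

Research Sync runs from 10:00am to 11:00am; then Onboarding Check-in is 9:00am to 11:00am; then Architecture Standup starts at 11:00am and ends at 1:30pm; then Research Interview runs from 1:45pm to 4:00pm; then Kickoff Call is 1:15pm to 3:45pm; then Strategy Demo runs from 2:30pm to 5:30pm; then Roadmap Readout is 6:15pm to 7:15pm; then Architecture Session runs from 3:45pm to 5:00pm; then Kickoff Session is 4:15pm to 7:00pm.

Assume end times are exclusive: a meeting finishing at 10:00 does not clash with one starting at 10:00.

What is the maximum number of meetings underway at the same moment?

Sort all start/end points and keep a running count:
9:00am start Onboarding Check-in → 1
10:00am start Research Sync → 2
11:00am end Onboarding Check-in → 1
11:00am end Research Sync → 0
11:00am start Architecture Standup → 1
1:15pm start Kickoff Call → 2
1:30pm end Architecture Standup → 1
1:45pm start Research Interview → 2
2:30pm start Strategy Demo → 3
3:45pm end Kickoff Call → 2
3:45pm start Architecture Session → 3
4:00pm end Research Interview → 2
4:15pm start Kickoff Session → 3
5:00pm end Architecture Session → 2
5:30pm end Strategy Demo → 1
6:15pm start Roadmap Readout → 2
7:00pm end Kickoff Session → 1
7:15pm end Roadmap Readout → 0
Peak is 3, at 2:30pm (Kickoff Call, Research Interview, Strategy Demo).

3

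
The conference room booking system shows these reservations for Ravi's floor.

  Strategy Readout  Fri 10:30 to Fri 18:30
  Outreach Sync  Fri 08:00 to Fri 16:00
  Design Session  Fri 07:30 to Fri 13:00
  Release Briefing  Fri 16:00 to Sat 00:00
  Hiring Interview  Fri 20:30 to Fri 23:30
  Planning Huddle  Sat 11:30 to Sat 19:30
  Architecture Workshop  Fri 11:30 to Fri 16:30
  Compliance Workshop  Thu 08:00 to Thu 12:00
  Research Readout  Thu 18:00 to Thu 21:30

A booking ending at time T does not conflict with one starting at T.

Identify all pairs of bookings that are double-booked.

Architecture Workshop & Design Session, Architecture Workshop & Outreach Sync, Architecture Workshop & Release Briefing, Architecture Workshop & Strategy Readout, Design Session & Outreach Sync, Design Session & Strategy Readout, Hiring Interview & Release Briefing, Outreach Sync & Strategy Readout, Release Briefing & Strategy Readout

Two intervals overlap when each starts before the other ends.
Sorted by start: Compliance Workshop, Research Readout, Design Session, Outreach Sync, Strategy Readout, Architecture Workshop, Release Briefing, Hiring Interview, Planning Huddle.
Research Readout starts after Compliance Workshop ends, so Compliance Workshop has no further overlaps.
Design Session starts after Research Readout ends, so Research Readout has no further overlaps.
Outreach Sync starts before Design Session ends → Design Session and Outreach Sync overlap.
Strategy Readout starts before Design Session ends → Design Session and Strategy Readout overlap.
Architecture Workshop starts before Design Session ends → Design Session and Architecture Workshop overlap.
Release Briefing starts after Design Session ends, so Design Session has no further overlaps.
Strategy Readout starts before Outreach Sync ends → Outreach Sync and Strategy Readout overlap.
Architecture Workshop starts before Outreach Sync ends → Outreach Sync and Architecture Workshop overlap.
Release Briefing starts exactly when Outreach Sync ends (back-to-back, no overlap), so Outreach Sync has no further overlaps.
Architecture Workshop starts before Strategy Readout ends → Strategy Readout and Architecture Workshop overlap.
Release Briefing starts before Strategy Readout ends → Strategy Readout and Release Briefing overlap.
Hiring Interview starts after Strategy Readout ends, so Strategy Readout has no further overlaps.
Release Briefing starts before Architecture Workshop ends → Architecture Workshop and Release Briefing overlap.
Hiring Interview starts after Architecture Workshop ends, so Architecture Workshop has no further overlaps.
Hiring Interview starts before Release Briefing ends → Release Briefing and Hiring Interview overlap.
Planning Huddle starts after Release Briefing ends.
Planning Huddle starts after Hiring Interview ends.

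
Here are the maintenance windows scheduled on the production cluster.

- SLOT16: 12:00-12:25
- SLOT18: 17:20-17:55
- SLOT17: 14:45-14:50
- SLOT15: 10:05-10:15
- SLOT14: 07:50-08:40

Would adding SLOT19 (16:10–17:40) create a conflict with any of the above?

Yes — it overlaps SLOT18

SLOT14: ends 08:40 at or before SLOT19 starts 16:10 → clear.
SLOT15: ends 10:15 at or before SLOT19 starts 16:10 → clear.
SLOT16: ends 12:25 at or before SLOT19 starts 16:10 → clear.
SLOT17: ends 14:50 at or before SLOT19 starts 16:10 → clear.
SLOT18: starts 17:20 before SLOT19 ends 17:40, and ends 17:55 after SLOT19 starts 16:10 → overlap.
SLOT19 overlaps SLOT18.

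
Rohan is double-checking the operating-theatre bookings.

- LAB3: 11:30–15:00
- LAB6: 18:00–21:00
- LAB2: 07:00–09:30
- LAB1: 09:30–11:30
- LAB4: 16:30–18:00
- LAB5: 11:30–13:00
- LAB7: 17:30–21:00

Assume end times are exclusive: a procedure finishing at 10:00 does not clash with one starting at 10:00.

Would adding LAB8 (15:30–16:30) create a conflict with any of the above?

No — it doesn't clash with anything

LAB2: ends 09:30 at or before LAB8 starts 15:30 → clear.
LAB1: ends 11:30 at or before LAB8 starts 15:30 → clear.
LAB3: ends 15:00 at or before LAB8 starts 15:30 → clear.
LAB5: ends 13:00 at or before LAB8 starts 15:30 → clear.
LAB4: starts 16:30 at or after LAB8 ends 16:30 → clear.
LAB7: starts 17:30 at or after LAB8 ends 16:30 → clear.
LAB6: starts 18:00 at or after LAB8 ends 16:30 → clear.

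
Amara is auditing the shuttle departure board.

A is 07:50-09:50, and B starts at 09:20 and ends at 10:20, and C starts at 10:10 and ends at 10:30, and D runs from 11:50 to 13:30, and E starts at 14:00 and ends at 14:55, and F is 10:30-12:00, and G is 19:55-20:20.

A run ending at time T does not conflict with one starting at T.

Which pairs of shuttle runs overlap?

A & B, B & C, D & F

Check each pair: they overlap iff neither finishes before the other starts.
Sorted by start: A, B, C, F, D, E, G.
B starts before A ends → A and B overlap.
C starts after A ends — done with A.
C starts before B ends → B and C overlap.
F starts after B ends — done with B.
F starts exactly when C ends (back-to-back, no overlap) — done with C.
D starts before F ends → F and D overlap.
E starts after F ends — done with F.
E starts after D ends — done with D.
G starts after E ends.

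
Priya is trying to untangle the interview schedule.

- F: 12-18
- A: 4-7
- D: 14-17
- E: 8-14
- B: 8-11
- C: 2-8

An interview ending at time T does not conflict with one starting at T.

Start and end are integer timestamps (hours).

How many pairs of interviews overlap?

Sorted by start: C, A, B, E, F, D.
A starts before C ends → C and A overlap.
B starts exactly when C ends (back-to-back, no overlap) — done with C.
B starts after A ends — done with A.
E starts before B ends → B and E overlap.
F starts after B ends — done with B.
F starts before E ends → E and F overlap.
D starts exactly when E ends (back-to-back, no overlap).
D starts before F ends → F and D overlap.
Overlapping pairs: A & C, B & E, D & F, E & F — 4 in total.

4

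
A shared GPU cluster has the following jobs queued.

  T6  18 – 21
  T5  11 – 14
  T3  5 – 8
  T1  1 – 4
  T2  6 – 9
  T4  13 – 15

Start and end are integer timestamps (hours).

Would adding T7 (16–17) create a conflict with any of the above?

T1: ends 4 at or before T7 starts 16 → clear.
T3: ends 8 at or before T7 starts 16 → clear.
T2: ends 9 at or before T7 starts 16 → clear.
T5: ends 14 at or before T7 starts 16 → clear.
T4: ends 15 at or before T7 starts 16 → clear.
T6: starts 18 at or after T7 ends 17 → clear.

No — it doesn't clash with anything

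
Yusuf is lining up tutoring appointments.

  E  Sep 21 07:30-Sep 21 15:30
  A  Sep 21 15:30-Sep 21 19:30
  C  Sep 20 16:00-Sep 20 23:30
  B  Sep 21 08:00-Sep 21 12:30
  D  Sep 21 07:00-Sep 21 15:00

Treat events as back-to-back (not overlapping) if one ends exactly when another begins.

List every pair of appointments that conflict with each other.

B & D, B & E, D & E

Sorted by start: C, D, E, B, A.
D starts after C ends — done with C.
E starts before D ends → D and E overlap.
B starts before D ends → D and B overlap.
A starts after D ends.
B starts before E ends → E and B overlap.
A starts exactly when E ends (back-to-back, no overlap).
A starts after B ends.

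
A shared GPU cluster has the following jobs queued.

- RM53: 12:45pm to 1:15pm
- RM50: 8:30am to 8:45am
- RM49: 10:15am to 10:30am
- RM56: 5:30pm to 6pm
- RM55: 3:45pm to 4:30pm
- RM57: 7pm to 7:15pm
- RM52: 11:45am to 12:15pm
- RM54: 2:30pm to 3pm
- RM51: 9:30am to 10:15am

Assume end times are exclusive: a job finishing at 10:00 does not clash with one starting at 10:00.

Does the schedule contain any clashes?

Sorted by start: RM50, RM51, RM49, RM52, RM53, RM54, RM55, RM56, RM57.
RM51 starts after RM50 ends; RM50 is clear from here.
RM49 starts exactly when RM51 ends (back-to-back, no overlap); RM51 is clear from here.
RM52 starts after RM49 ends; RM49 is clear from here.
RM53 starts after RM52 ends; RM52 is clear from here.
RM54 starts after RM53 ends; RM53 is clear from here.
RM55 starts after RM54 ends; RM54 is clear from here.
RM56 starts after RM55 ends; RM55 is clear from here.
RM57 starts after RM56 ends.
Every pair is clear; the schedule has no overlaps.

No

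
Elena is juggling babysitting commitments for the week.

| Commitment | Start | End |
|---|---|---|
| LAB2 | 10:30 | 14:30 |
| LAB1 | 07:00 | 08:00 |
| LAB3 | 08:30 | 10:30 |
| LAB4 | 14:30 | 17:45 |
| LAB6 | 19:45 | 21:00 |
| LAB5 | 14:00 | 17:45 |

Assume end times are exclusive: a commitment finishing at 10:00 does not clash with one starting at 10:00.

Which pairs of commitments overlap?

Check each pair: they overlap iff neither finishes before the other starts.
Sorted by start: LAB1, LAB3, LAB2, LAB5, LAB4, LAB6.
LAB3 starts after LAB1 ends — done with LAB1.
LAB2 starts exactly when LAB3 ends (back-to-back, no overlap) — done with LAB3.
LAB5 starts before LAB2 ends → LAB2 and LAB5 overlap.
LAB4 starts exactly when LAB2 ends (back-to-back, no overlap) — done with LAB2.
LAB4 starts before LAB5 ends → LAB5 and LAB4 overlap.
LAB6 starts after LAB5 ends.
LAB6 starts after LAB4 ends.

LAB2 & LAB5, LAB4 & LAB5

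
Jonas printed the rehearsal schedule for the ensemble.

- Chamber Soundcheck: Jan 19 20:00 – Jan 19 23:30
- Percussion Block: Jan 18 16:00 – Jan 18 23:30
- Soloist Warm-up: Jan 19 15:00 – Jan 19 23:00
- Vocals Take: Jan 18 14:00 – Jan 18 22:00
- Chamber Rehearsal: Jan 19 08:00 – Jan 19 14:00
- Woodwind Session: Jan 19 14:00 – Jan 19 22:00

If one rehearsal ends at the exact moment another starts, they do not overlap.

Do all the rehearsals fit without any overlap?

Check each pair: they overlap iff neither finishes before the other starts.
Sorted by start: Vocals Take, Percussion Block, Chamber Rehearsal, Woodwind Session, Soloist Warm-up, Chamber Soundcheck.
Percussion Block starts before Vocals Take ends → Vocals Take and Percussion Block overlap.
That's a conflict, so the schedule is not conflict-free.

No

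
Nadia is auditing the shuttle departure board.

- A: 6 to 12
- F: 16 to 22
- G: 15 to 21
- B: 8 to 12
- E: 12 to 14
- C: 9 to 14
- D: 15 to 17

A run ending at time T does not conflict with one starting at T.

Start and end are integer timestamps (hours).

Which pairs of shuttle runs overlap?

A & B, A & C, B & C, C & E, D & F, D & G, F & G

Two intervals overlap when each starts before the other ends.
Sorted by start: A, B, C, E, D, G, F.
B starts before A ends → A and B overlap.
C starts before A ends → A and C overlap.
E starts exactly when A ends (back-to-back, no overlap), so A has no further overlaps.
C starts before B ends → B and C overlap.
E starts exactly when B ends (back-to-back, no overlap), so B has no further overlaps.
E starts before C ends → C and E overlap.
D starts after C ends, so C has no further overlaps.
D starts after E ends, so E has no further overlaps.
G starts before D ends → D and G overlap.
F starts before D ends → D and F overlap.
F starts before G ends → G and F overlap.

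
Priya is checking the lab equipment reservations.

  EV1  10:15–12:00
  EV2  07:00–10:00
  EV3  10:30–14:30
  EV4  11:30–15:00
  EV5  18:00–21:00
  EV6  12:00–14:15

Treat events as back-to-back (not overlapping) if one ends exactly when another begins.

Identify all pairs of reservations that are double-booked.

EV1 & EV3, EV1 & EV4, EV3 & EV4, EV3 & EV6, EV4 & EV6

Sorted by start: EV2, EV1, EV3, EV4, EV6, EV5.
EV1 starts after EV2 ends; EV2 is clear from here.
EV3 starts before EV1 ends → EV1 and EV3 overlap.
EV4 starts before EV1 ends → EV1 and EV4 overlap.
EV6 starts exactly when EV1 ends (back-to-back, no overlap); EV1 is clear from here.
EV4 starts before EV3 ends → EV3 and EV4 overlap.
EV6 starts before EV3 ends → EV3 and EV6 overlap.
EV5 starts after EV3 ends.
EV6 starts before EV4 ends → EV4 and EV6 overlap.
EV5 starts after EV4 ends.
EV5 starts after EV6 ends.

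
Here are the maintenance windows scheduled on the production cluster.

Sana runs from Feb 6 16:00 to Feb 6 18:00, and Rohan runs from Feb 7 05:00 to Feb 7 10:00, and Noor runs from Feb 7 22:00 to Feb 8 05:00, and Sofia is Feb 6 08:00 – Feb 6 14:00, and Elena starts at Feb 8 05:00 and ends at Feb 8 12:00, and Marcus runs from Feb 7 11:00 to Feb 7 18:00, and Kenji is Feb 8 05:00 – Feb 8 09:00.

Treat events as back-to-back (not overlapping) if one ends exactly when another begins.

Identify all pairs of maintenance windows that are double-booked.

Elena & Kenji

Check each pair: they overlap iff neither finishes before the other starts.
Sorted by start: Sofia, Sana, Rohan, Marcus, Noor, Kenji, Elena.
Sana starts after Sofia ends; Sofia is clear from here.
Rohan starts after Sana ends; Sana is clear from here.
Marcus starts after Rohan ends; Rohan is clear from here.
Noor starts after Marcus ends; Marcus is clear from here.
Kenji starts exactly when Noor ends (back-to-back, no overlap); Noor is clear from here.
Elena starts before Kenji ends → Kenji and Elena overlap.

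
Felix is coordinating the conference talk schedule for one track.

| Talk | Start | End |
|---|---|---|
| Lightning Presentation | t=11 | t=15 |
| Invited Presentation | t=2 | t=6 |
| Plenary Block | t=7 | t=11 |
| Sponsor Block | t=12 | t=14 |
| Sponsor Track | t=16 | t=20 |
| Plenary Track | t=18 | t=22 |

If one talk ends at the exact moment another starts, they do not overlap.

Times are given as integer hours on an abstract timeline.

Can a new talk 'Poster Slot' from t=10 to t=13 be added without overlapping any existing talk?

No — it overlaps Lightning Presentation, Plenary Block, Sponsor Block

Invited Presentation: ends t=6 at or before Poster Slot starts t=10 → clear.
Plenary Block: starts t=7 before Poster Slot ends t=13, and ends t=11 after Poster Slot starts t=10 → overlap.
Lightning Presentation: starts t=11 before Poster Slot ends t=13, and ends t=15 after Poster Slot starts t=10 → overlap.
Sponsor Block: starts t=12 before Poster Slot ends t=13, and ends t=14 after Poster Slot starts t=10 → overlap.
Sponsor Track: starts t=16 at or after Poster Slot ends t=13 → clear.
Plenary Track: starts t=18 at or after Poster Slot ends t=13 → clear.
Poster Slot overlaps Lightning Presentation, Plenary Block, Sponsor Block.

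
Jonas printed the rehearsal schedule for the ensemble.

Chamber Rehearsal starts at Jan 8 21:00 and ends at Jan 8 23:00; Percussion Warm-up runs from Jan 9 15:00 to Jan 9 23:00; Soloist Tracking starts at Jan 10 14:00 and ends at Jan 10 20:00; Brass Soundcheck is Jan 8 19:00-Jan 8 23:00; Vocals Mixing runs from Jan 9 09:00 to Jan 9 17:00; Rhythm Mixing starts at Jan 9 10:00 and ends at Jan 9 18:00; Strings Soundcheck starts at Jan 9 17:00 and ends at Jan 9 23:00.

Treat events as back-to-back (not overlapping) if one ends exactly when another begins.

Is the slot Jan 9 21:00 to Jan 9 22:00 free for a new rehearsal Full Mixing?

Brass Soundcheck: ends Jan 8 23:00 at or before Full Mixing starts Jan 9 21:00 → clear.
Chamber Rehearsal: ends Jan 8 23:00 at or before Full Mixing starts Jan 9 21:00 → clear.
Vocals Mixing: ends Jan 9 17:00 at or before Full Mixing starts Jan 9 21:00 → clear.
Rhythm Mixing: ends Jan 9 18:00 at or before Full Mixing starts Jan 9 21:00 → clear.
Percussion Warm-up: starts Jan 9 15:00 before Full Mixing ends Jan 9 22:00, and ends Jan 9 23:00 after Full Mixing starts Jan 9 21:00 → overlap.
Strings Soundcheck: starts Jan 9 17:00 before Full Mixing ends Jan 9 22:00, and ends Jan 9 23:00 after Full Mixing starts Jan 9 21:00 → overlap.
Soloist Tracking: starts Jan 10 14:00 at or after Full Mixing ends Jan 9 22:00 → clear.
Full Mixing overlaps Percussion Warm-up, Strings Soundcheck.

No — it overlaps Percussion Warm-up, Strings Soundcheck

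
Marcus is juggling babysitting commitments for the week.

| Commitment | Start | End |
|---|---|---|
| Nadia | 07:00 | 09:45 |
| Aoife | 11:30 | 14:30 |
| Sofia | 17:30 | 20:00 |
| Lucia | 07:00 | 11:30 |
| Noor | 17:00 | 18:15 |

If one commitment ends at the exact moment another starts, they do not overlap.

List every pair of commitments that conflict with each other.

Lucia & Nadia, Noor & Sofia

Sorted by start: Lucia, Nadia, Aoife, Noor, Sofia.
Nadia starts before Lucia ends → Lucia and Nadia overlap.
Aoife starts exactly when Lucia ends (back-to-back, no overlap); Lucia is clear from here.
Aoife starts after Nadia ends; Nadia is clear from here.
Noor starts after Aoife ends; Aoife is clear from here.
Sofia starts before Noor ends → Noor and Sofia overlap.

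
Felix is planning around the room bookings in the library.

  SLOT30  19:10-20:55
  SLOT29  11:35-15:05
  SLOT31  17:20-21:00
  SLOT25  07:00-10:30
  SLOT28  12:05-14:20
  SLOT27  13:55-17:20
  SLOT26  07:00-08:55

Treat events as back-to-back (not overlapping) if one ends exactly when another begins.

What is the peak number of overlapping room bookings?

3

Sort all start/end points and keep a running count:
07:00 start SLOT25 → 1
07:00 start SLOT26 → 2
08:55 end SLOT26 → 1
10:30 end SLOT25 → 0
11:35 start SLOT29 → 1
12:05 start SLOT28 → 2
13:55 start SLOT27 → 3
14:20 end SLOT28 → 2
15:05 end SLOT29 → 1
17:20 end SLOT27 → 0
17:20 start SLOT31 → 1
19:10 start SLOT30 → 2
20:55 end SLOT30 → 1
21:00 end SLOT31 → 0
Peak is 3, at 13:55 (SLOT27, SLOT28, SLOT29).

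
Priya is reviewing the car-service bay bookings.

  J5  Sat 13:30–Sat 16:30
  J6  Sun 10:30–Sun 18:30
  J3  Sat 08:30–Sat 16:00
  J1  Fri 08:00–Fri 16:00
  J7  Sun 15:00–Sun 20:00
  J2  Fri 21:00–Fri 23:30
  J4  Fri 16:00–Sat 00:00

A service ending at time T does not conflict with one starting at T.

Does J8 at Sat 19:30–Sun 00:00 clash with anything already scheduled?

No — it doesn't clash with anything

J1: ends Fri 16:00 at or before J8 starts Sat 19:30 → clear.
J4: ends Sat 00:00 at or before J8 starts Sat 19:30 → clear.
J2: ends Fri 23:30 at or before J8 starts Sat 19:30 → clear.
J3: ends Sat 16:00 at or before J8 starts Sat 19:30 → clear.
J5: ends Sat 16:30 at or before J8 starts Sat 19:30 → clear.
J6: starts Sun 10:30 at or after J8 ends Sun 00:00 → clear.
J7: starts Sun 15:00 at or after J8 ends Sun 00:00 → clear.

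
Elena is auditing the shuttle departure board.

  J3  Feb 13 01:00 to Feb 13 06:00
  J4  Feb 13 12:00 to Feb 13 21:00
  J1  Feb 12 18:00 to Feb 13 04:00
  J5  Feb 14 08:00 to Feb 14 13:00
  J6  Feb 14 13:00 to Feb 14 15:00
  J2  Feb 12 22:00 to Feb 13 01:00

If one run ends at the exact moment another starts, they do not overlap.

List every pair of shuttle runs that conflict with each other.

Sorted by start: J1, J2, J3, J4, J5, J6.
J2 starts before J1 ends → J1 and J2 overlap.
J3 starts before J1 ends → J1 and J3 overlap.
J4 starts after J1 ends, so nothing later overlaps J1 either.
J3 starts exactly when J2 ends (back-to-back, no overlap), so nothing later overlaps J2 either.
J4 starts after J3 ends, so nothing later overlaps J3 either.
J5 starts after J4 ends, so nothing later overlaps J4 either.
J6 starts exactly when J5 ends (back-to-back, no overlap).

J1 & J2, J1 & J3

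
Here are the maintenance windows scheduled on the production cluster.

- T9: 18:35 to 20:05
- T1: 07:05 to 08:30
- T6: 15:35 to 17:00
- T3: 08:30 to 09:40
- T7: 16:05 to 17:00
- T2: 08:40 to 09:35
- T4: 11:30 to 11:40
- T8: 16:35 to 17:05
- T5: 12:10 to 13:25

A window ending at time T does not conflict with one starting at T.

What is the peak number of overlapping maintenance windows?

3

Walk through starts and ends in time order (an end at T is processed before a start at T):
07:05 start T1 → 1
08:30 end T1 → 0
08:30 start T3 → 1
08:40 start T2 → 2
09:35 end T2 → 1
09:40 end T3 → 0
11:30 start T4 → 1
11:40 end T4 → 0
12:10 start T5 → 1
13:25 end T5 → 0
15:35 start T6 → 1
16:05 start T7 → 2
16:35 start T8 → 3
17:00 end T6 → 2
17:00 end T7 → 1
17:05 end T8 → 0
18:35 start T9 → 1
20:05 end T9 → 0
Peak is 3, at 16:35 (T6, T7, T8).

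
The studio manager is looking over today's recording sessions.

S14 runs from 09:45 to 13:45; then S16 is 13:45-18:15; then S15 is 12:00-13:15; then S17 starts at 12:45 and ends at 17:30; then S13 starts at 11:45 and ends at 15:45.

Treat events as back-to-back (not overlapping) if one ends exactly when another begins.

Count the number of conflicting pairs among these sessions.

Sorted by start: S14, S13, S15, S17, S16.
S13 starts before S14 ends → S14 and S13 overlap.
S15 starts before S14 ends → S14 and S15 overlap.
S17 starts before S14 ends → S14 and S17 overlap.
S16 starts exactly when S14 ends (back-to-back, no overlap).
S15 starts before S13 ends → S13 and S15 overlap.
S17 starts before S13 ends → S13 and S17 overlap.
S16 starts before S13 ends → S13 and S16 overlap.
S17 starts before S15 ends → S15 and S17 overlap.
S16 starts after S15 ends.
S16 starts before S17 ends → S17 and S16 overlap.
Overlapping pairs: S13 & S14, S13 & S15, S13 & S16, S13 & S17, S14 & S15, S14 & S17, S15 & S17, S16 & S17 — 8 in total.

8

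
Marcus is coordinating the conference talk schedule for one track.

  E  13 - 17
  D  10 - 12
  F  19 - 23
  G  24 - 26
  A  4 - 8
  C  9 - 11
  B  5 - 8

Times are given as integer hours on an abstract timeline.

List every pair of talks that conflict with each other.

Two intervals overlap when each starts before the other ends.
Sorted by start: A, B, C, D, E, F, G.
B starts before A ends → A and B overlap.
C starts after A ends, so A has no further overlaps.
C starts after B ends, so B has no further overlaps.
D starts before C ends → C and D overlap.
E starts after C ends, so C has no further overlaps.
E starts after D ends, so D has no further overlaps.
F starts after E ends, so E has no further overlaps.
G starts after F ends.

A & B, C & D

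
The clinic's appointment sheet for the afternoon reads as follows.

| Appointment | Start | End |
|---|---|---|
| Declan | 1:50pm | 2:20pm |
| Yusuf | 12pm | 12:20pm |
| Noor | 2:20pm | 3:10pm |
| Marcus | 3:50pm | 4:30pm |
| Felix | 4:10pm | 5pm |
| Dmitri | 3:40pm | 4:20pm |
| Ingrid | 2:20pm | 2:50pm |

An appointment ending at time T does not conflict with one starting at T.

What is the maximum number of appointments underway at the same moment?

Sort all start/end points and keep a running count:
12pm start Yusuf → 1
12:20pm end Yusuf → 0
1:50pm start Declan → 1
2:20pm end Declan → 0
2:20pm start Ingrid → 1
2:20pm start Noor → 2
2:50pm end Ingrid → 1
3:10pm end Noor → 0
3:40pm start Dmitri → 1
3:50pm start Marcus → 2
4:10pm start Felix → 3
4:20pm end Dmitri → 2
4:30pm end Marcus → 1
5pm end Felix → 0
Peak is 3, at 4:10pm (Dmitri, Felix, Marcus).

3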